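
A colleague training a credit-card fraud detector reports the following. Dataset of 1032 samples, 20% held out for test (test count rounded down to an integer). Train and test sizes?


Test = ⌊1032·20/100⌋ = 206
Train = 1032 - 206 = 826

Train: 826, Test: 206


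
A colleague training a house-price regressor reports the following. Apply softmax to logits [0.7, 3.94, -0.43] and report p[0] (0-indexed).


Exponentials: e^0.7=2.0138, e^3.94=51.4186, e^-0.43=0.6505
Sum = 54.0829
Softmax = [0.0372, 0.9507, 0.012]
p[0] = 2.0138/54.0829 = 0.0372

0.0372


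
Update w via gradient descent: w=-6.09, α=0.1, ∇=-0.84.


w_new = w - α·∇
= -6.09 - 0.1·-0.84
= -6.09 + 0.084
= -6.006

-6.006


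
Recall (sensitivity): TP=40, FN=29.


Recall = TP/(TP+FN)
= 40/(40+29)
= 40/69 = 57.97%

57.97%


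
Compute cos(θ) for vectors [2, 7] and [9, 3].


A·B = 2·9 + 7·3 = 39
‖A‖ = √53 = 7.2801, ‖B‖ = √90 = 9.4868
cos = 39/(√53·√90) = 39/√4770 = 0.5647

0.5647


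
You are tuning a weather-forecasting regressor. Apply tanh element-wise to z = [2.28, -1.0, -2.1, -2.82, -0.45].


tanh(2.28) = 0.9793
tanh(-1.0) = -0.7616
tanh(-2.1) = -0.9705
tanh(-2.82) = -0.9929
tanh(-0.45) = -0.4219
result = [0.9793, -0.7616, -0.9705, -0.9929, -0.4219]

[0.9793, -0.7616, -0.9705, -0.9929, -0.4219]


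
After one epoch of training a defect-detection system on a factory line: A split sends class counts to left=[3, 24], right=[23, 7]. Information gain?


Parent = [26, 31], H_parent = 0.9944
H_left = 0.5033 (n=27), H_right = 0.7838 (n=30)
H_children = (27/57)·0.5033 + (30/57)·0.7838 = 0.6509
IG = 0.9944 - 0.6509 = 0.3435

0.3435


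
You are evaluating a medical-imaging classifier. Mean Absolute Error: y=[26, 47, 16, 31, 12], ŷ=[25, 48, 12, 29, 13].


Absolute errors: |26-25|=1, |47-48|=1, |16-12|=4, |31-29|=2, |12-13|=1
Sum = 9
MAE = 9/5 = 9/5

9/5


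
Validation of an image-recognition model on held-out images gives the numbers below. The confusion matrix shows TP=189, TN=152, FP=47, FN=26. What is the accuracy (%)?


Accuracy = (TP+TN)/(TP+TN+FP+FN)
= (189+152)/(414)
= 341/414 = 82.37%

82.37%


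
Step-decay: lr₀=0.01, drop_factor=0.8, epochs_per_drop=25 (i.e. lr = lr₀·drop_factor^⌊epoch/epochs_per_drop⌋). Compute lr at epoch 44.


n_drops = ⌊44/25⌋ = 1
lr = 0.01·0.8^1 = 0.01·0.8 = 0.008

0.008


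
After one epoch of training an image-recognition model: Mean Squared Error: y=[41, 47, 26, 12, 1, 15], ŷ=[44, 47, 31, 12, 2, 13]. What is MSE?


Squared errors: (41-44)²=9, (47-47)²=0, (26-31)²=25, (12-12)²=0, (1-2)²=1, (15-13)²=4
Sum = 39
MSE = 39/6 = 13/2

13/2


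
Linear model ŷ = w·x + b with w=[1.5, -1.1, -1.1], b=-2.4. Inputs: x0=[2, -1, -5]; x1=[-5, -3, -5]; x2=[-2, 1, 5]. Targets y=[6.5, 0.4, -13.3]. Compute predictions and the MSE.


ŷ0 = (1.5)·(2) + (-1.1)·(-1) + (-1.1)·(-5) - 2.4 = 7.2
ŷ1 = (1.5)·(-5) + (-1.1)·(-3) + (-1.1)·(-5) - 2.4 = -1.1
ŷ2 = (1.5)·(-2) + (-1.1)·(1) + (-1.1)·(5) - 2.4 = -12.0
errors² = [0.49, 2.25, 1.69]
MSE = 4.4300/3 = 1.4767

1.4767


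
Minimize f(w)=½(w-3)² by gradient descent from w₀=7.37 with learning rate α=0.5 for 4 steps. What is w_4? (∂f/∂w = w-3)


step 1: grad = 7.37-3 = 4.37; w = 7.37 - 0.5·(4.37) = 5.185
step 2: grad = 5.185-3 = 2.185; w = 5.185 - 0.5·(2.185) = 4.0925
step 3: grad = 4.0925-3 = 1.0925; w = 4.0925 - 0.5·(1.0925) = 3.54625
step 4: grad = 3.54625-3 = 0.54625; w = 3.54625 - 0.5·(0.54625) = 3.273125

3.273125


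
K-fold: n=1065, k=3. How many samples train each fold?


Fold size = 1065/3 = 355
Training per fold = 1065 - 355 = 710

710


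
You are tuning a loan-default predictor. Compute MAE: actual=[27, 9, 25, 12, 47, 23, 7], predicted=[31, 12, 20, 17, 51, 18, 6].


Absolute errors: |27-31|=4, |9-12|=3, |25-20|=5, |12-17|=5, |47-51|=4, |23-18|=5, |7-6|=1
Sum = 27
MAE = 27/7 = 27/7

27/7


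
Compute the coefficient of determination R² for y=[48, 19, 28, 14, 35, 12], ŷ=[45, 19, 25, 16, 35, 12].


ȳ = 26
SS_res = Σ(y-ŷ)² = 22
SS_tot = Σ(y-ȳ)² = 958
R² = 1 - SS_res/SS_tot = 1 - 0.023 = 0.977

0.977


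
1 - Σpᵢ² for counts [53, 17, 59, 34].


Probabilities: [53/163, 17/163, 59/163, 34/163] ≈ [0.3252, 0.1043, 0.362, 0.2086]
Σpᵢ² = (2809 + 289 + 3481 + 1156)/163² = 7735/26569
Gini = 1 - Σpᵢ² = 1 - 7735/26569 = 0.7089

0.7089


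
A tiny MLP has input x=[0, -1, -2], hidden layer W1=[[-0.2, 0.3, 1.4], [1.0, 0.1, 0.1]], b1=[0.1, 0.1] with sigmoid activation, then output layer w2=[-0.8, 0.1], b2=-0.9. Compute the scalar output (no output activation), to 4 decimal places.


z1[0] = (-0.2)·(0) + (0.3)·(-1) + (1.4)·(-2) + 0.1 = -3.0
z1[1] = (1.0)·(0) + (0.1)·(-1) + (0.1)·(-2) + 0.1 = -0.2
h = sigmoid(z1) = [0.0474, 0.4502]
output = (-0.8)·(0.0474) + (0.1)·(0.4502) - 0.9 = -0.8929

-0.8929


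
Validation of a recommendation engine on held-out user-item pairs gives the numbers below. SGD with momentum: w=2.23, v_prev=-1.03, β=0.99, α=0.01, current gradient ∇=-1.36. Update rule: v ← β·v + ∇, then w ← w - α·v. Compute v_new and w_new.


v_new = 0.99·-1.03 - 1.36 = -1.0197 - 1.36 = -2.3797
w_new = 2.23 - 0.01·-2.3797 = 2.23 + 0.023797 = 2.253797

v_new=-2.3797, w_new=2.253797


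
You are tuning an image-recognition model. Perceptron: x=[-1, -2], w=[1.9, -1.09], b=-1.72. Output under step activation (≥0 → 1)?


z = (-1)·(1.9) + (-2)·(-1.09) - 1.72
  = -1.44
step(z) = 0 (z<0)

0


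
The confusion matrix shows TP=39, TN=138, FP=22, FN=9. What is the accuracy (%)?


Accuracy = (TP+TN)/(TP+TN+FP+FN)
= (39+138)/(208)
= 177/208 = 85.1%

85.1%


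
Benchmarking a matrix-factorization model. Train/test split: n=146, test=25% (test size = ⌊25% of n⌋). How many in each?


Test = ⌊146·25/100⌋ = 36
Train = 146 - 36 = 110

Train: 110, Test: 36


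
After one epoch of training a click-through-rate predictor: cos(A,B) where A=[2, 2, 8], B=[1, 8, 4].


A·B = 2·1 + 2·8 + 8·4 = 50
‖A‖ = √72 = 8.4853, ‖B‖ = √81 = 9
cos = 50/(√72·√81) = 50/√5832 = 0.6547

0.6547


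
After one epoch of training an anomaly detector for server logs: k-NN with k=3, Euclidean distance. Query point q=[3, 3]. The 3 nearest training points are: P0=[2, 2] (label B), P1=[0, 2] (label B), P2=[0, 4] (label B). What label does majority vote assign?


d(q,P0) = 1.4142  (label B)
d(q,P1) = 3.1623  (label B)
d(q,P2) = 3.1623  (label B)
Votes: A=0, B=3
Majority → B

B


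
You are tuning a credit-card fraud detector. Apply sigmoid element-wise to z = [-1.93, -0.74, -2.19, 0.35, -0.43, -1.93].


σ(-1.93) = 1/(1+e^1.93) = 0.1268
σ(-0.74) = 1/(1+e^0.74) = 0.323
σ(-2.19) = 1/(1+e^2.19) = 0.1007
σ(0.35) = 1/(1+e^-0.35) = 0.5866
σ(-0.43) = 1/(1+e^0.43) = 0.3941
σ(-1.93) = 1/(1+e^1.93) = 0.1268
result = [0.1268, 0.323, 0.1007, 0.5866, 0.3941, 0.1268]

[0.1268, 0.323, 0.1007, 0.5866, 0.3941, 0.1268]


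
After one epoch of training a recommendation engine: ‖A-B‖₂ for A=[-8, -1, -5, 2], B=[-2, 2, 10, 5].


d = √((-8+ 2)² + (-1-2)² + (-5-10)² + (2-5)²)
  = √(36 + 9 + 225 + 9)
  = √279 = 16.7033

16.7033


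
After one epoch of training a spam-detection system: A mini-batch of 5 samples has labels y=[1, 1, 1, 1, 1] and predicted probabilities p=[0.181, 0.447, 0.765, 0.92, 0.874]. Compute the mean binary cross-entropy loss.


L[0] = -ln(0.181) = 1.7093
L[1] = -ln(0.447) = 0.8052
L[2] = -ln(0.765) = 0.2679
L[3] = -ln(0.92) = 0.0834
L[4] = -ln(0.874) = 0.1347
mean = (1.7093 + 0.8052 + 0.2679 + 0.0834 + 0.1347)/5 = 0.6001

0.6001


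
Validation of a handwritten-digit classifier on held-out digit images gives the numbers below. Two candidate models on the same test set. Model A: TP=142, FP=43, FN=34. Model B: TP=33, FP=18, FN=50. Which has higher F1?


Model A: P=142/185=0.7676, R=142/176=0.8068, F1=2PR/(P+R)=2TP/(2TP+FP+FN)=284/361=0.7867
Model B: P=33/51=0.6471, R=33/83=0.3976, F1=2PR/(P+R)=2TP/(2TP+FP+FN)=66/134=0.4925
0.7867 > 0.4925 → Model A

Model A


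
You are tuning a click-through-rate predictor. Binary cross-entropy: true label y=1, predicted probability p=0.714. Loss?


BCE = -[y·ln(p) + (1-y)·ln(1-p)]
= -1·ln(0.714) - 0
= -ln(0.714) = 0.3369

0.3369


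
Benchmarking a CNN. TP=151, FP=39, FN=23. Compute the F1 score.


Precision = 151/190 = 0.7947
Recall = 151/174 = 0.8678
F1 = 2·P·R/(P+R) = 2·TP/(2·TP+FP+FN) = 302/(302+39+23) = 302/364 = 0.8297

0.8297


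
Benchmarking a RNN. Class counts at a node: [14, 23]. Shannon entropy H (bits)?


Probabilities: [14/37, 23/37] ≈ [0.3784, 0.6216]
H = -((14/37)·log₂(14/37) + (23/37)·log₂(23/37))
  = 0.9569 bits

0.9569 bits


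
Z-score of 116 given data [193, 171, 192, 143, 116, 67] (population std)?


μ = 147, σ = 44.8962
z = (116 - 147)/44.8962 = -0.6905

-0.6905


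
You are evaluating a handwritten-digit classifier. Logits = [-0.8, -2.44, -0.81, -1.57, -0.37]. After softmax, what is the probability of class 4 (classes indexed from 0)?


Exponentials: e^-0.8=0.4493, e^-2.44=0.0872, e^-0.81=0.4449, e^-1.57=0.208, e^-0.37=0.6907
Sum = 1.8801
Softmax = [0.239, 0.0464, 0.2366, 0.1107, 0.3674]
p[4] = 0.6907/1.8801 = 0.3674

0.3674


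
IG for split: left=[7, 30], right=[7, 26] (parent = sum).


Parent = [14, 56], H_parent = 0.7219
H_left = 0.6998 (n=37), H_right = 0.7455 (n=33)
H_children = (37/70)·0.6998 + (33/70)·0.7455 = 0.7213
IG = 0.7219 - 0.7213 = 0.0006

0.0006


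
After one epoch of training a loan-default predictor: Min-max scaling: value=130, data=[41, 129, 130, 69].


min=41, max=130
(130-41)/(130-41) = 89/89 = 1.0

1.0


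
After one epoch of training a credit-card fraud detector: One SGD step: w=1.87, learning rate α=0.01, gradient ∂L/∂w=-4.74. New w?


w_new = w - α·∇
= 1.87 - 0.01·-4.74
= 1.87 + 0.0474
= 1.9174

1.9174


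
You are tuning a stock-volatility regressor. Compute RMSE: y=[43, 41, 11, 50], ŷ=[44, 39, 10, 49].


MSE = 7/4 = 1.75
RMSE = √(7/4) = 1.3229

1.3229


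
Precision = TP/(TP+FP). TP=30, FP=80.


Precision = TP/(TP+FP)
= 30/(30+80)
= 30/110 = 27.27%

27.27%


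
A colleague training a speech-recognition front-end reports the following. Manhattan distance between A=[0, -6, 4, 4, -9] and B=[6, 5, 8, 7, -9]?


d = |0-6| + |-6-5| + |4-8| + |4-7| + |-9+ 9|
  = 6 + 11 + 4 + 3 + 0
  = 24

24


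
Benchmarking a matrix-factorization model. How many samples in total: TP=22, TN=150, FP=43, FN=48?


Total = TP + TN + FP + FN
= 22 + 150 + 43 + 48
= 263
(Predicted positive: 65, predicted negative: 198)

263


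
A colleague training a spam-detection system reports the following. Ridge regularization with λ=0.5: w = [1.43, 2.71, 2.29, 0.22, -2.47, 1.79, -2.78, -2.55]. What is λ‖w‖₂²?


‖w‖₂² = (1.43)² + (2.71)² + (2.29)² + (0.22)² + (-2.47)² + (1.79)² + (-2.78)² + (-2.55)²
     = 2.0449 + 7.3441 + 5.2441 + 0.0484 + 6.1009 + 3.2041 + 7.7284 + 6.5025
     = 38.2174
λ·‖w‖₂² = 0.5·38.2174 = 19.1087

19.1087


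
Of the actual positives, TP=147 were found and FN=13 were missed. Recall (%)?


Recall = TP/(TP+FN)
= 147/(147+13)
= 147/160 = 91.88%

91.88%


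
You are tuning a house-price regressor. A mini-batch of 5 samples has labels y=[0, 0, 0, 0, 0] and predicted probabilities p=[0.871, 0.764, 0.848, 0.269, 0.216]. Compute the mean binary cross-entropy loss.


L[0] = -ln(1-0.871) = -ln(0.129) = 2.0479
L[1] = -ln(1-0.764) = -ln(0.236) = 1.4439
L[2] = -ln(1-0.848) = -ln(0.152) = 1.8839
L[3] = -ln(1-0.269) = -ln(0.731) = 0.3133
L[4] = -ln(1-0.216) = -ln(0.784) = 0.2433
mean = (2.0479 + 1.4439 + 1.8839 + 0.3133 + 0.2433)/5 = 1.1865

1.1865


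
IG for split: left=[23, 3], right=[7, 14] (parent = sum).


Parent = [30, 17], H_parent = 0.9441
H_left = 0.5159 (n=26), H_right = 0.9183 (n=21)
H_children = (26/47)·0.5159 + (21/47)·0.9183 = 0.6957
IG = 0.9441 - 0.6957 = 0.2484

0.2484


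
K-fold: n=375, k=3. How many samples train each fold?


Fold size = 375/3 = 125
Training per fold = 375 - 125 = 250

250


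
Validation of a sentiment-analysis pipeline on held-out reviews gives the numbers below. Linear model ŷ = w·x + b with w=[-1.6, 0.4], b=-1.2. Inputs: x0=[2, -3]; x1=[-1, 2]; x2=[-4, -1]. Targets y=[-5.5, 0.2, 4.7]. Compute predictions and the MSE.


ŷ0 = (-1.6)·(2) + (0.4)·(-3) - 1.2 = -5.6
ŷ1 = (-1.6)·(-1) + (0.4)·(2) - 1.2 = 1.2
ŷ2 = (-1.6)·(-4) + (0.4)·(-1) - 1.2 = 4.8
errors² = [0.01, 1.0, 0.01]
MSE = 1.0200/3 = 0.34

0.34


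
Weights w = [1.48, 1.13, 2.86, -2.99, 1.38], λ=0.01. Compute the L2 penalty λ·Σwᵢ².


‖w‖₂² = (1.48)² + (1.13)² + (2.86)² + (-2.99)² + (1.38)²
     = 2.1904 + 1.2769 + 8.1796 + 8.9401 + 1.9044
     = 22.4914
λ·‖w‖₂² = 0.01·22.4914 = 0.224914

0.224914


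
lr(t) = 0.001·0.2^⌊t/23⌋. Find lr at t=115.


n_drops = ⌊115/23⌋ = 5
lr = 0.001·0.2^5 = 0.001·0.00032 = 0.00000032

0.00000032


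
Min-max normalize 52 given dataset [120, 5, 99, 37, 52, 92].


min=5, max=120
(52-5)/(120-5) = 47/115 = 0.4087

0.4087


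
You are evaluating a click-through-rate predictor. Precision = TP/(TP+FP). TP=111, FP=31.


Precision = TP/(TP+FP)
= 111/(111+31)
= 111/142 = 78.17%

78.17%


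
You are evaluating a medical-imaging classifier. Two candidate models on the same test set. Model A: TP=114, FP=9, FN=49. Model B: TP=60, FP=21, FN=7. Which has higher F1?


Model A: P=114/123=0.9268, R=114/163=0.6994, F1=2PR/(P+R)=2TP/(2TP+FP+FN)=228/286=0.7972
Model B: P=60/81=0.7407, R=60/67=0.8955, F1=2PR/(P+R)=2TP/(2TP+FP+FN)=120/148=0.8108
0.7972 < 0.8108 → Model B

Model B


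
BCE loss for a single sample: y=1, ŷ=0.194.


BCE = -[y·ln(p) + (1-y)·ln(1-p)]
= -1·ln(0.194) - 0
= -ln(0.194) = 1.6399

1.6399


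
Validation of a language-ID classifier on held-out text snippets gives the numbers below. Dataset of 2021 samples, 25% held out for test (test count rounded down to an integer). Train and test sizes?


Test = ⌊2021·25/100⌋ = 505
Train = 2021 - 505 = 1516

Train: 1516, Test: 505


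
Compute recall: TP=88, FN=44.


Recall = TP/(TP+FN)
= 88/(88+44)
= 88/132 = 66.67%

66.67%


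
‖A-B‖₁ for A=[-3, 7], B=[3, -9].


d = |-3-3| + |7+ 9|
  = 6 + 16
  = 22

22


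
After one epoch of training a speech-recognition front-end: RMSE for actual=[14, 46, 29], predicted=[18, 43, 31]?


MSE = 29/3 = 9.6667
RMSE = √(29/3) = 3.1091

3.1091


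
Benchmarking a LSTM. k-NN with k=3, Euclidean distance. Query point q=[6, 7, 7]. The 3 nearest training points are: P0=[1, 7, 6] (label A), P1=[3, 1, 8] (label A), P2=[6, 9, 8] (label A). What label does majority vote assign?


d(q,P0) = 5.099  (label A)
d(q,P1) = 6.7823  (label A)
d(q,P2) = 2.2361  (label A)
Votes: A=3, B=0
Majority → A

A


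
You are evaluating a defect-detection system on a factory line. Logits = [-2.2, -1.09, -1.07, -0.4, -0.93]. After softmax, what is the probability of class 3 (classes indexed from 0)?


Exponentials: e^-2.2=0.1108, e^-1.09=0.3362, e^-1.07=0.343, e^-0.4=0.6703, e^-0.93=0.3946
Sum = 1.8549
Softmax = [0.0597, 0.1813, 0.1849, 0.3614, 0.2127]
p[3] = 0.6703/1.8549 = 0.3614

0.3614


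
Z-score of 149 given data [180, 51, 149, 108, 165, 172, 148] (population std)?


μ = 139, σ = 41.9728
z = (149 - 139)/41.9728 = 0.2382

0.2382


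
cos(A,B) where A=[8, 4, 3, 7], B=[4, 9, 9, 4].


A·B = 8·4 + 4·9 + 3·9 + 7·4 = 123
‖A‖ = √138 = 11.7473, ‖B‖ = √194 = 13.9284
cos = 123/(√138·√194) = 123/√26772 = 0.7517

0.7517


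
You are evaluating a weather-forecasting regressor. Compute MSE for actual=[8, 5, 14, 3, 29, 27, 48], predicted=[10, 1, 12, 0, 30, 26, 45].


Squared errors: (8-10)²=4, (5-1)²=16, (14-12)²=4, (3-0)²=9, (29-30)²=1, (27-26)²=1, (48-45)²=9
Sum = 44
MSE = 44/7 = 44/7

44/7


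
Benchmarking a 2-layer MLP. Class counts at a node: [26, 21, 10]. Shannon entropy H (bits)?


Probabilities: [26/57, 21/57, 10/57] ≈ [0.4561, 0.3684, 0.1754]
H = -((26/57)·log₂(26/57) + (21/57)·log₂(21/57) + (10/57)·log₂(10/57))
  = 1.4878 bits

1.4878 bits


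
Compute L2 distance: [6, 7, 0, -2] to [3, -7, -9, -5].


d = √((6-3)² + (7+ 7)² + (0+ 9)² + (-2+ 5)²)
  = √(9 + 196 + 81 + 9)
  = √295 = 17.1756

17.1756


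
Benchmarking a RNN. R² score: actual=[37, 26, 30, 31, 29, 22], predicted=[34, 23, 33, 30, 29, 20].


ȳ = 29.1667
SS_res = Σ(y-ŷ)² = 32
SS_tot = Σ(y-ȳ)² = 126.83
R² = 1 - SS_res/SS_tot = 1 - 0.2523 = 0.7477

0.7477


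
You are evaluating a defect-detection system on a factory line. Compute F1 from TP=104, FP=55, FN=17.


Precision = 104/159 = 0.6541
Recall = 104/121 = 0.8595
F1 = 2·P·R/(P+R) = 2·TP/(2·TP+FP+FN) = 208/(208+55+17) = 208/280 = 0.7429

0.7429


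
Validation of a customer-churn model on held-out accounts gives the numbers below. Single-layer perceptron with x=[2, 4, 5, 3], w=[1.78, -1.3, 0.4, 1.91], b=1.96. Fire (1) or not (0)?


z = (2)·(1.78) + (4)·(-1.3) + (5)·(0.4) + (3)·(1.91) + 1.96
  = 8.05
step(z) = 1 (z≥0)

1


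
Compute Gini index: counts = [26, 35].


Probabilities: [26/61, 35/61] ≈ [0.4262, 0.5738]
Σpᵢ² = (676 + 1225)/61² = 1901/3721
Gini = 1 - Σpᵢ² = 1 - 1901/3721 = 0.4891

0.4891


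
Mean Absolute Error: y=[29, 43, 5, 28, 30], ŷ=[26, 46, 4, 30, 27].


Absolute errors: |29-26|=3, |43-46|=3, |5-4|=1, |28-30|=2, |30-27|=3
Sum = 12
MAE = 12/5 = 12/5

12/5


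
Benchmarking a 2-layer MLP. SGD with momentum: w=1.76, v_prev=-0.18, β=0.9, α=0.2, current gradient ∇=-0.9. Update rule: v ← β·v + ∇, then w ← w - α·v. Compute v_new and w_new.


v_new = 0.9·-0.18 - 0.9 = -0.162 - 0.9 = -1.062
w_new = 1.76 - 0.2·-1.062 = 1.76 + 0.2124 = 1.9724

v_new=-1.062, w_new=1.9724


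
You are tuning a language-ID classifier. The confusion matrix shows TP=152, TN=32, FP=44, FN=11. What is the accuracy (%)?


Accuracy = (TP+TN)/(TP+TN+FP+FN)
= (152+32)/(239)
= 184/239 = 76.99%

76.99%


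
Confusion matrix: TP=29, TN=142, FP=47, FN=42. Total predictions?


Total = TP + TN + FP + FN
= 29 + 142 + 47 + 42
= 260
(Predicted positive: 76, predicted negative: 184)

260


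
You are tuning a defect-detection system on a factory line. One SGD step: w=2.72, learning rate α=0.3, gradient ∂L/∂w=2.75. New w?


w_new = w - α·∇
= 2.72 - 0.3·2.75
= 2.72 - 0.825
= 1.895

1.895


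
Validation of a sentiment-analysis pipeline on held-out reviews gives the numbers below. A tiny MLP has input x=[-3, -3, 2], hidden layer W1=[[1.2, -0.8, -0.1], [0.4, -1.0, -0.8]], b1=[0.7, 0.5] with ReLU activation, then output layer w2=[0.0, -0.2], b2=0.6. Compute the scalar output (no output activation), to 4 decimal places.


z1[0] = (1.2)·(-3) + (-0.8)·(-3) + (-0.1)·(2) + 0.7 = -0.7
z1[1] = (0.4)·(-3) + (-1.0)·(-3) + (-0.8)·(2) + 0.5 = 0.7
h = ReLU(z1) = [0.0, 0.7]
output = (0.0)·(0.0) + (-0.2)·(0.7) + 0.6 = 0.46

0.46


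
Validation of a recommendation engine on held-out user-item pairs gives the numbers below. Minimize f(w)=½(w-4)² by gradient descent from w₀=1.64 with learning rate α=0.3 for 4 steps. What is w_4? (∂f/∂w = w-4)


step 1: grad = 1.64-4 = -2.36; w = 1.64 - 0.3·(-2.36) = 2.348
step 2: grad = 2.348-4 = -1.652; w = 2.348 - 0.3·(-1.652) = 2.8436
step 3: grad = 2.8436-4 = -1.1564; w = 2.8436 - 0.3·(-1.1564) = 3.19052
step 4: grad = 3.19052-4 = -0.80948; w = 3.19052 - 0.3·(-0.80948) = 3.433364

3.433364


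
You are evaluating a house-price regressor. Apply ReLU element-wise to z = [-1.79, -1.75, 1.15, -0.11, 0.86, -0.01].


ReLU(-1.79) = max(0, -1.79) = 0.0
ReLU(-1.75) = max(0, -1.75) = 0.0
ReLU(1.15) = max(0, 1.15) = 1.15
ReLU(-0.11) = max(0, -0.11) = 0.0
ReLU(0.86) = max(0, 0.86) = 0.86
ReLU(-0.01) = max(0, -0.01) = 0.0
result = [0.0, 0.0, 1.15, 0.0, 0.86, 0.0]

[0.0, 0.0, 1.15, 0.0, 0.86, 0.0]


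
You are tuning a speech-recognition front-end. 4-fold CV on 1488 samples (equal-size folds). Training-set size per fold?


Fold size = 1488/4 = 372
Training per fold = 1488 - 372 = 1116

1116


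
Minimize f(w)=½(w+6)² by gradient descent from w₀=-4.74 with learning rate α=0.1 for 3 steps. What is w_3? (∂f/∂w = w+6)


step 1: grad = -4.74+6 = 1.26; w = -4.74 - 0.1·(1.26) = -4.866
step 2: grad = -4.866+6 = 1.134; w = -4.866 - 0.1·(1.134) = -4.9794
step 3: grad = -4.9794+6 = 1.0206; w = -4.9794 - 0.1·(1.0206) = -5.08146

-5.08146


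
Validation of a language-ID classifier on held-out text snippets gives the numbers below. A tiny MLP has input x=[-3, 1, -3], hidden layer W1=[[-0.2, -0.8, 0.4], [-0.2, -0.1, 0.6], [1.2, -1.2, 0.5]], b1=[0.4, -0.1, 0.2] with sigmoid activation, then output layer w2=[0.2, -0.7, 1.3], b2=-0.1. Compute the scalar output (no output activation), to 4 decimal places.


z1[0] = (-0.2)·(-3) + (-0.8)·(1) + (0.4)·(-3) + 0.4 = -1.0
z1[1] = (-0.2)·(-3) + (-0.1)·(1) + (0.6)·(-3) - 0.1 = -1.4
z1[2] = (1.2)·(-3) + (-1.2)·(1) + (0.5)·(-3) + 0.2 = -6.1
h = sigmoid(z1) = [0.2689, 0.1978, 0.0022]
output = (0.2)·(0.2689) + (-0.7)·(0.1978) + (1.3)·(0.0022) - 0.1 = -0.1818

-0.1818


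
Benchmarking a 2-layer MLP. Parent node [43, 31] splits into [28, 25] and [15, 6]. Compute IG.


Parent = [43, 31], H_parent = 0.9809
H_left = 0.9977 (n=53), H_right = 0.8631 (n=21)
H_children = (53/74)·0.9977 + (21/74)·0.8631 = 0.9595
IG = 0.9809 - 0.9595 = 0.0214

0.0214


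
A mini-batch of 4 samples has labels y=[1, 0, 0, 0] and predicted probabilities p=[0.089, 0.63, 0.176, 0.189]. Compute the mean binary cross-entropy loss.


L[0] = -ln(0.089) = 2.4191
L[1] = -ln(1-0.63) = -ln(0.37) = 0.9943
L[2] = -ln(1-0.176) = -ln(0.824) = 0.1936
L[3] = -ln(1-0.189) = -ln(0.811) = 0.2095
mean = (2.4191 + 0.9943 + 0.1936 + 0.2095)/4 = 0.9541

0.9541


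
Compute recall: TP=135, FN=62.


Recall = TP/(TP+FN)
= 135/(135+62)
= 135/197 = 68.53%

68.53%


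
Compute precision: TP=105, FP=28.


Precision = TP/(TP+FP)
= 105/(105+28)
= 105/133 = 78.95%

78.95%


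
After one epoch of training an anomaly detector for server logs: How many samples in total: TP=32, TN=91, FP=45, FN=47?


Total = TP + TN + FP + FN
= 32 + 91 + 45 + 47
= 215
(Predicted positive: 77, predicted negative: 138)

215


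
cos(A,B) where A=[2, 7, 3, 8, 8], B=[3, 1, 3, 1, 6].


A·B = 2·3 + 7·1 + 3·3 + 8·1 + 8·6 = 78
‖A‖ = √190 = 13.784, ‖B‖ = √56 = 7.4833
cos = 78/(√190·√56) = 78/√10640 = 0.7562

0.7562


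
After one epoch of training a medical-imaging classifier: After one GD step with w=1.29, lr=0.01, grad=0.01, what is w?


w_new = w - α·∇
= 1.29 - 0.01·0.01
= 1.29 - 0.0001
= 1.2899

1.2899


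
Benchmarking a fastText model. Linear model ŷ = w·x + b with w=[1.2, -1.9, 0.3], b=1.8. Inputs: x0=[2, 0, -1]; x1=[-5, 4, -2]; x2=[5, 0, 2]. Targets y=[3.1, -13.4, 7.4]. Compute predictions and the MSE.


ŷ0 = (1.2)·(2) + (-1.9)·(0) + (0.3)·(-1) + 1.8 = 3.9
ŷ1 = (1.2)·(-5) + (-1.9)·(4) + (0.3)·(-2) + 1.8 = -12.4
ŷ2 = (1.2)·(5) + (-1.9)·(0) + (0.3)·(2) + 1.8 = 8.4
errors² = [0.64, 1.0, 1.0]
MSE = 2.6400/3 = 0.88

0.88


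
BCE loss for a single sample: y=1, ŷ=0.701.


BCE = -[y·ln(p) + (1-y)·ln(1-p)]
= -1·ln(0.701) - 0
= -ln(0.701) = 0.3552

0.3552


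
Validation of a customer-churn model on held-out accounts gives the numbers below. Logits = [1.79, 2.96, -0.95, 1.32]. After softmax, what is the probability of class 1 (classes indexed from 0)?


Exponentials: e^1.79=5.9895, e^2.96=19.298, e^-0.95=0.3867, e^1.32=3.7434
Sum = 29.4176
Softmax = [0.2036, 0.656, 0.0131, 0.1273]
p[1] = 19.298/29.4176 = 0.656

0.656


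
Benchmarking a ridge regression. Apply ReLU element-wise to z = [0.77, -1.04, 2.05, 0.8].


ReLU(0.77) = max(0, 0.77) = 0.77
ReLU(-1.04) = max(0, -1.04) = 0.0
ReLU(2.05) = max(0, 2.05) = 2.05
ReLU(0.8) = max(0, 0.8) = 0.8
result = [0.77, 0.0, 2.05, 0.8]

[0.77, 0.0, 2.05, 0.8]


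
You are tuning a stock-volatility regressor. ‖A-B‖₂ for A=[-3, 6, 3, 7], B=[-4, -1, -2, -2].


d = √((-3+ 4)² + (6+ 1)² + (3+ 2)² + (7+ 2)²)
  = √(1 + 49 + 25 + 81)
  = √156 = 12.49

12.49


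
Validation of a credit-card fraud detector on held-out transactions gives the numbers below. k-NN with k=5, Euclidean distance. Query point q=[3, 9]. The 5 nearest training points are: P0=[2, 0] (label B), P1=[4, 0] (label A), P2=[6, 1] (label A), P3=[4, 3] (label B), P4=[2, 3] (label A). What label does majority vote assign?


d(q,P0) = 9.0554  (label B)
d(q,P1) = 9.0554  (label A)
d(q,P2) = 8.544  (label A)
d(q,P3) = 6.0828  (label B)
d(q,P4) = 6.0828  (label A)
Votes: A=3, B=2
Majority → A

A


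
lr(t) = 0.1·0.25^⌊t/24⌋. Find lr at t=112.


n_drops = ⌊112/24⌋ = 4
lr = 0.1·0.25^4 = 0.1·0.00390625 = 0.000390625

0.000390625


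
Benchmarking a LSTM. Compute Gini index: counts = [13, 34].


Probabilities: [13/47, 34/47] ≈ [0.2766, 0.7234]
Σpᵢ² = (169 + 1156)/47² = 1325/2209
Gini = 1 - Σpᵢ² = 1 - 1325/2209 = 0.4002

0.4002


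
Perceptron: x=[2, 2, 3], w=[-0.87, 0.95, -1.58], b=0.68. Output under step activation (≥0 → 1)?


z = (2)·(-0.87) + (2)·(0.95) + (3)·(-1.58) + 0.68
  = -3.9
step(z) = 0 (z<0)

0


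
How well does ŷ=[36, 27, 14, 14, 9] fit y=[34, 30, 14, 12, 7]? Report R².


ȳ = 19.4
SS_res = Σ(y-ŷ)² = 21
SS_tot = Σ(y-ȳ)² = 563.2
R² = 1 - SS_res/SS_tot = 1 - 0.0373 = 0.9627

0.9627


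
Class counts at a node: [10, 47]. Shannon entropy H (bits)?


Probabilities: [10/57, 47/57] ≈ [0.1754, 0.8246]
H = -((10/57)·log₂(10/57) + (47/57)·log₂(47/57))
  = 0.67 bits

0.67 bits


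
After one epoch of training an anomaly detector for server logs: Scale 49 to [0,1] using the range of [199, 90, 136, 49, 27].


min=27, max=199
(49-27)/(199-27) = 22/172 = 0.1279

0.1279


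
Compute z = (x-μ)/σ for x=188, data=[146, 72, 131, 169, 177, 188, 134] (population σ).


μ = 145.2857, σ = 36.0465
z = (188 - 145.2857)/36.0465 = 1.185

1.185


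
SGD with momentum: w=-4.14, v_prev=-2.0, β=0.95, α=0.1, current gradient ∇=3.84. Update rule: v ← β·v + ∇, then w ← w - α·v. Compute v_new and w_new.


v_new = 0.95·-2.0 + 3.84 = -1.9 + 3.84 = 1.94
w_new = -4.14 - 0.1·1.94 = -4.14 - 0.194 = -4.334

v_new=1.94, w_new=-4.334


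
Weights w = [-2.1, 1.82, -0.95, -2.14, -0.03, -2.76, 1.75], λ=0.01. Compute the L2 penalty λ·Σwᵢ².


‖w‖₂² = (-2.1)² + (1.82)² + (-0.95)² + (-2.14)² + (-0.03)² + (-2.76)² + (1.75)²
     = 4.41 + 3.3124 + 0.9025 + 4.5796 + 0.0009 + 7.6176 + 3.0625
     = 23.8855
λ·‖w‖₂² = 0.01·23.8855 = 0.238855

0.238855


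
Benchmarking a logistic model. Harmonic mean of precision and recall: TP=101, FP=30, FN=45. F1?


Precision = 101/131 = 0.771
Recall = 101/146 = 0.6918
F1 = 2·P·R/(P+R) = 2·TP/(2·TP+FP+FN) = 202/(202+30+45) = 202/277 = 0.7292

0.7292


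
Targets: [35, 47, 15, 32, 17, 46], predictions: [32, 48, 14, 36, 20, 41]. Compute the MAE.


Absolute errors: |35-32|=3, |47-48|=1, |15-14|=1, |32-36|=4, |17-20|=3, |46-41|=5
Sum = 17
MAE = 17/6 = 17/6

17/6


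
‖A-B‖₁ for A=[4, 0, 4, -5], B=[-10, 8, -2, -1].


d = |4+ 10| + |0-8| + |4+ 2| + |-5+ 1|
  = 14 + 8 + 6 + 4
  = 32

32


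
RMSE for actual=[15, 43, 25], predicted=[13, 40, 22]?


MSE = 22/3 = 7.3333
RMSE = √(22/3) = 2.708

2.708


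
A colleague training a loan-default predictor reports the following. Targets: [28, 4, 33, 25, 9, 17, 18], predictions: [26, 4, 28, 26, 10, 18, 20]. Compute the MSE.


Squared errors: (28-26)²=4, (4-4)²=0, (33-28)²=25, (25-26)²=1, (9-10)²=1, (17-18)²=1, (18-20)²=4
Sum = 36
MSE = 36/7 = 36/7

36/7


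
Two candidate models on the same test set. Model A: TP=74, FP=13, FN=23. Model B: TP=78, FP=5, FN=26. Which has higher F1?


Model A: P=74/87=0.8506, R=74/97=0.7629, F1=2PR/(P+R)=2TP/(2TP+FP+FN)=148/184=0.8043
Model B: P=78/83=0.9398, R=78/104=0.75, F1=2PR/(P+R)=2TP/(2TP+FP+FN)=156/187=0.8342
0.8043 < 0.8342 → Model B

Model B


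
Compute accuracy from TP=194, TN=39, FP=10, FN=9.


Accuracy = (TP+TN)/(TP+TN+FP+FN)
= (194+39)/(252)
= 233/252 = 92.46%

92.46%


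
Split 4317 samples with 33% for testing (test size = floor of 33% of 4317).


Test = ⌊4317·33/100⌋ = 1424
Train = 4317 - 1424 = 2893

Train: 2893, Test: 1424


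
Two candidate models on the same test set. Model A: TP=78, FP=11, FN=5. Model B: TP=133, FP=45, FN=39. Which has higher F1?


Model A: P=78/89=0.8764, R=78/83=0.9398, F1=2PR/(P+R)=2TP/(2TP+FP+FN)=156/172=0.907
Model B: P=133/178=0.7472, R=133/172=0.7733, F1=2PR/(P+R)=2TP/(2TP+FP+FN)=266/350=0.76
0.907 > 0.76 → Model A

Model A


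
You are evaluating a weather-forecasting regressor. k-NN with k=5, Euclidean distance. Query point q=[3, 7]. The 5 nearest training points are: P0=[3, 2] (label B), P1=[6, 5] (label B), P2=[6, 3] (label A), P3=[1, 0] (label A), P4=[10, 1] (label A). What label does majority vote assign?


d(q,P0) = 5.0  (label B)
d(q,P1) = 3.6056  (label B)
d(q,P2) = 5.0  (label A)
d(q,P3) = 7.2801  (label A)
d(q,P4) = 9.2195  (label A)
Votes: A=3, B=2
Majority → A

A


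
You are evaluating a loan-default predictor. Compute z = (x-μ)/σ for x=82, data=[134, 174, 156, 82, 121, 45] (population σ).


μ = 118.6667, σ = 43.7175
z = (82 - 118.6667)/43.7175 = -0.8387

-0.8387


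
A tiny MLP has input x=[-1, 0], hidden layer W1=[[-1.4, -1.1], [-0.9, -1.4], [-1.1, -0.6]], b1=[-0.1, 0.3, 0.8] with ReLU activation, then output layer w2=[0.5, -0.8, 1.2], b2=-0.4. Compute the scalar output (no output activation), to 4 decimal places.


z1[0] = (-1.4)·(-1) + (-1.1)·(0) - 0.1 = 1.3
z1[1] = (-0.9)·(-1) + (-1.4)·(0) + 0.3 = 1.2
z1[2] = (-1.1)·(-1) + (-0.6)·(0) + 0.8 = 1.9
h = ReLU(z1) = [1.3, 1.2, 1.9]
output = (0.5)·(1.3) + (-0.8)·(1.2) + (1.2)·(1.9) - 0.4 = 1.57

1.57


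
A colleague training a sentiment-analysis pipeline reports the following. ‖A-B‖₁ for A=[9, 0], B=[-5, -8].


d = |9+ 5| + |0+ 8|
  = 14 + 8
  = 22

22


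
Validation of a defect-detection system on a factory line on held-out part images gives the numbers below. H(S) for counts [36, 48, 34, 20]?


Probabilities: [36/138, 48/138, 34/138, 20/138] ≈ [0.2609, 0.3478, 0.2464, 0.1449]
H = -((36/138)·log₂(36/138) + (48/138)·log₂(48/138) + (34/138)·log₂(34/138) + (20/138)·log₂(20/138))
  = 1.9375 bits

1.9375 bits


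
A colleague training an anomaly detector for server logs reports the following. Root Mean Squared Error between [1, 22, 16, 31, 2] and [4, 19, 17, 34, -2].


MSE = 44/5 = 8.8
RMSE = √(44/5) = 2.9665

2.9665


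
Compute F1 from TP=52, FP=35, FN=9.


Precision = 52/87 = 0.5977
Recall = 52/61 = 0.8525
F1 = 2·P·R/(P+R) = 2·TP/(2·TP+FP+FN) = 104/(104+35+9) = 104/148 = 0.7027

0.7027


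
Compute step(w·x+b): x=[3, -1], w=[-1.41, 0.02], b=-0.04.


z = (3)·(-1.41) + (-1)·(0.02) - 0.04
  = -4.29
step(z) = 0 (z<0)

0


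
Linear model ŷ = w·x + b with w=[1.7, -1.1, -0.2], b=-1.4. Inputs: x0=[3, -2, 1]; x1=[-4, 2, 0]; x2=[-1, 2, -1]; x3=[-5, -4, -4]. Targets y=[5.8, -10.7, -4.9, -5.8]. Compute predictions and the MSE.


ŷ0 = (1.7)·(3) + (-1.1)·(-2) + (-0.2)·(1) - 1.4 = 5.7
ŷ1 = (1.7)·(-4) + (-1.1)·(2) + (-0.2)·(0) - 1.4 = -10.4
ŷ2 = (1.7)·(-1) + (-1.1)·(2) + (-0.2)·(-1) - 1.4 = -5.1
ŷ3 = (1.7)·(-5) + (-1.1)·(-4) + (-0.2)·(-4) - 1.4 = -4.7
errors² = [0.01, 0.09, 0.04, 1.21]
MSE = 1.3500/4 = 0.3375

0.3375


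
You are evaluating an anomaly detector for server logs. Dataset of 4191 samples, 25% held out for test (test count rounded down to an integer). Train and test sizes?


Test = ⌊4191·25/100⌋ = 1047
Train = 4191 - 1047 = 3144

Train: 3144, Test: 1047


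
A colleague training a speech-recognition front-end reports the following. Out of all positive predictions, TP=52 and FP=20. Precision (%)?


Precision = TP/(TP+FP)
= 52/(52+20)
= 52/72 = 72.22%

72.22%


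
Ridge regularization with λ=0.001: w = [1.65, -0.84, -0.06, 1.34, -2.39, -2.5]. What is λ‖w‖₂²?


‖w‖₂² = (1.65)² + (-0.84)² + (-0.06)² + (1.34)² + (-2.39)² + (-2.5)²
     = 2.7225 + 0.7056 + 0.0036 + 1.7956 + 5.7121 + 6.25
     = 17.1894
λ·‖w‖₂² = 0.001·17.1894 = 0.017189

0.017189


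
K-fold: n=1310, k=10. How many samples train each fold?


Fold size = 1310/10 = 131
Training per fold = 1310 - 131 = 1179

1179


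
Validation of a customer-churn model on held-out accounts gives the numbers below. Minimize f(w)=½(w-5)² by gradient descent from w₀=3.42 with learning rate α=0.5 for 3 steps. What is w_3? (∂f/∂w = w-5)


step 1: grad = 3.42-5 = -1.58; w = 3.42 - 0.5·(-1.58) = 4.21
step 2: grad = 4.21-5 = -0.79; w = 4.21 - 0.5·(-0.79) = 4.605
step 3: grad = 4.605-5 = -0.395; w = 4.605 - 0.5·(-0.395) = 4.8025

4.8025


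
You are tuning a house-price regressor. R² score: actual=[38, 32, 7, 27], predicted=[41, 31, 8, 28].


ȳ = 26
SS_res = Σ(y-ŷ)² = 12
SS_tot = Σ(y-ȳ)² = 542
R² = 1 - SS_res/SS_tot = 1 - 0.0221 = 0.9779

0.9779


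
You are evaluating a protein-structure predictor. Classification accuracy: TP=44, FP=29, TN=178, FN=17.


Accuracy = (TP+TN)/(TP+TN+FP+FN)
= (44+178)/(268)
= 222/268 = 82.84%

82.84%


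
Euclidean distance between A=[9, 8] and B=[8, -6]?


d = √((9-8)² + (8+ 6)²)
  = √(1 + 196)
  = √197 = 14.0357

14.0357


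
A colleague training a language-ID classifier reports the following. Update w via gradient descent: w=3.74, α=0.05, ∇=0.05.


w_new = w - α·∇
= 3.74 - 0.05·0.05
= 3.74 - 0.0025
= 3.7375

3.7375


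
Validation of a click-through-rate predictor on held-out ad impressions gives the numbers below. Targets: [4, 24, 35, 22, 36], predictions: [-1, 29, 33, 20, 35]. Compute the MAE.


Absolute errors: |4+ 1|=5, |24-29|=5, |35-33|=2, |22-20|=2, |36-35|=1
Sum = 15
MAE = 15/5 = 3

3


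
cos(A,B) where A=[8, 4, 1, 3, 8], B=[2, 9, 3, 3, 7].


A·B = 8·2 + 4·9 + 1·3 + 3·3 + 8·7 = 120
‖A‖ = √154 = 12.4097, ‖B‖ = √152 = 12.3288
cos = 120/(√154·√152) = 120/√23408 = 0.7843

0.7843


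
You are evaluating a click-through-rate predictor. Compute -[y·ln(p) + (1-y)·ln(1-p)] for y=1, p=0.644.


BCE = -[y·ln(p) + (1-y)·ln(1-p)]
= -1·ln(0.644) - 0
= -ln(0.644) = 0.4401

0.4401


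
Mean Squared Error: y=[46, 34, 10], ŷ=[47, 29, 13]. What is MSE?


Squared errors: (46-47)²=1, (34-29)²=25, (10-13)²=9
Sum = 35
MSE = 35/3 = 35/3

35/3


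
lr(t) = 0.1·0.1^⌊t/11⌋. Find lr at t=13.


n_drops = ⌊13/11⌋ = 1
lr = 0.1·0.1^1 = 0.1·0.1 = 0.01

0.01


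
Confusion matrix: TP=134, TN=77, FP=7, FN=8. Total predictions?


Total = TP + TN + FP + FN
= 134 + 77 + 7 + 8
= 226
(Predicted positive: 141, predicted negative: 85)

226


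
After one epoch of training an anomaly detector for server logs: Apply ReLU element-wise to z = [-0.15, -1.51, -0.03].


ReLU(-0.15) = max(0, -0.15) = 0.0
ReLU(-1.51) = max(0, -1.51) = 0.0
ReLU(-0.03) = max(0, -0.03) = 0.0
result = [0.0, 0.0, 0.0]

[0.0, 0.0, 0.0]


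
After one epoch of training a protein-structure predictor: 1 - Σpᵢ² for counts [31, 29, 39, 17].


Probabilities: [31/116, 29/116, 39/116, 17/116] ≈ [0.2672, 0.25, 0.3362, 0.1466]
Σpᵢ² = (961 + 841 + 1521 + 289)/116² = 3612/13456
Gini = 1 - Σpᵢ² = 1 - 3612/13456 = 0.7316

0.7316


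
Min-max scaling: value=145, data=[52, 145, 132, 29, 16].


min=16, max=145
(145-16)/(145-16) = 129/129 = 1.0

1.0


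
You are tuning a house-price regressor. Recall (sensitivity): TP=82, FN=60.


Recall = TP/(TP+FN)
= 82/(82+60)
= 82/142 = 57.75%

57.75%


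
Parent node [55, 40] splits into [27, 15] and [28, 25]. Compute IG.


Parent = [55, 40], H_parent = 0.9819
H_left = 0.9403 (n=42), H_right = 0.9977 (n=53)
H_children = (42/95)·0.9403 + (53/95)·0.9977 = 0.9723
IG = 0.9819 - 0.9723 = 0.0096

0.0096


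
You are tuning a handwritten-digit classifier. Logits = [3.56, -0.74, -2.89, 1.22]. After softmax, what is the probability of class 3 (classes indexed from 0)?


Exponentials: e^3.56=35.1632, e^-0.74=0.4771, e^-2.89=0.0556, e^1.22=3.3872
Sum = 39.0831
Softmax = [0.8997, 0.0122, 0.0014, 0.0867]
p[3] = 3.3872/39.0831 = 0.0867

0.0867


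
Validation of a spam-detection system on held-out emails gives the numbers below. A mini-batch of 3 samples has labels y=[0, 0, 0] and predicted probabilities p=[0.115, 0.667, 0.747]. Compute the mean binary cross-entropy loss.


L[0] = -ln(1-0.115) = -ln(0.885) = 0.1222
L[1] = -ln(1-0.667) = -ln(0.333) = 1.0996
L[2] = -ln(1-0.747) = -ln(0.253) = 1.3744
mean = (0.1222 + 1.0996 + 1.3744)/3 = 0.8654

0.8654


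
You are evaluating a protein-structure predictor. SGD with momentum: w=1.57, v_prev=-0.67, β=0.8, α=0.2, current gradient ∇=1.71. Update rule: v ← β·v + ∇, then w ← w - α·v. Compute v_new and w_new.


v_new = 0.8·-0.67 + 1.71 = -0.536 + 1.71 = 1.174
w_new = 1.57 - 0.2·1.174 = 1.57 - 0.2348 = 1.3352

v_new=1.174, w_new=1.3352


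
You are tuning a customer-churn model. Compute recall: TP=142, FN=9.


Recall = TP/(TP+FN)
= 142/(142+9)
= 142/151 = 94.04%

94.04%


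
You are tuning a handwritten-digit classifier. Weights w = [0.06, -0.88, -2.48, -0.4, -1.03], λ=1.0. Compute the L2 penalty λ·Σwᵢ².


‖w‖₂² = (0.06)² + (-0.88)² + (-2.48)² + (-0.4)² + (-1.03)²
     = 0.0036 + 0.7744 + 6.1504 + 0.16 + 1.0609
     = 8.1493
λ·‖w‖₂² = 1.0·8.1493 = 8.1493

8.1493


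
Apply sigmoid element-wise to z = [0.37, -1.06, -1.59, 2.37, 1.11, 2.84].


σ(0.37) = 1/(1+e^-0.37) = 0.5915
σ(-1.06) = 1/(1+e^1.06) = 0.2573
σ(-1.59) = 1/(1+e^1.59) = 0.1694
σ(2.37) = 1/(1+e^-2.37) = 0.9145
σ(1.11) = 1/(1+e^-1.11) = 0.7521
σ(2.84) = 1/(1+e^-2.84) = 0.9448
result = [0.5915, 0.2573, 0.1694, 0.9145, 0.7521, 0.9448]

[0.5915, 0.2573, 0.1694, 0.9145, 0.7521, 0.9448]


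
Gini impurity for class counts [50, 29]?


Probabilities: [50/79, 29/79] ≈ [0.6329, 0.3671]
Σpᵢ² = (2500 + 841)/79² = 3341/6241
Gini = 1 - Σpᵢ² = 1 - 3341/6241 = 0.4647

0.4647


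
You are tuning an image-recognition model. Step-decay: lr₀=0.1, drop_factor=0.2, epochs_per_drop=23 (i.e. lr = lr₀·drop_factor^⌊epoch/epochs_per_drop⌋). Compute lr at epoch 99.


n_drops = ⌊99/23⌋ = 4
lr = 0.1·0.2^4 = 0.1·0.0016 = 0.00016

0.00016


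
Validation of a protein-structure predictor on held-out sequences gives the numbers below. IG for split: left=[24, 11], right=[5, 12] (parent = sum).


Parent = [29, 23], H_parent = 0.9904
H_left = 0.8981 (n=35), H_right = 0.874 (n=17)
H_children = (35/52)·0.8981 + (17/52)·0.874 = 0.8902
IG = 0.9904 - 0.8902 = 0.1002

0.1002


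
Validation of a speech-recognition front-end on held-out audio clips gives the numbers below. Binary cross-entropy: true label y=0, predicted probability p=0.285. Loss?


BCE = -[y·ln(p) + (1-y)·ln(1-p)]
= -0 - 1·ln(1-0.285)
= -ln(0.715) = 0.3355

0.3355


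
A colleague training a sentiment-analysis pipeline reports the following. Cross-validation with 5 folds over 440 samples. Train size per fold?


Fold size = 440/5 = 88
Training per fold = 440 - 88 = 352

352


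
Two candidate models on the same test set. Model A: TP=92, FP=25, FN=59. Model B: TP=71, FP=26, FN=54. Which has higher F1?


Model A: P=92/117=0.7863, R=92/151=0.6093, F1=2PR/(P+R)=2TP/(2TP+FP+FN)=184/268=0.6866
Model B: P=71/97=0.732, R=71/125=0.568, F1=2PR/(P+R)=2TP/(2TP+FP+FN)=142/222=0.6396
0.6866 > 0.6396 → Model A

Model A


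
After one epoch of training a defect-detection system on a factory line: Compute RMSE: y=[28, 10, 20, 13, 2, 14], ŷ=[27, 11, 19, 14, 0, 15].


MSE = 9/6 = 1.5
RMSE = √(9/6) = 1.2247

1.2247
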